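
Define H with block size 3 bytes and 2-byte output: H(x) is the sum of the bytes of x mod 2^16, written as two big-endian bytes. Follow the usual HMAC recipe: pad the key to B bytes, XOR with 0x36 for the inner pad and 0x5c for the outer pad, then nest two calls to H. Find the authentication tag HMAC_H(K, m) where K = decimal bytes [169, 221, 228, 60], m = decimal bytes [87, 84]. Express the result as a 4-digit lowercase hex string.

Key decimal bytes [169, 221, 228, 60] = a9 dd e4 3c is 4 bytes > B = 3, so hash it first: H(key) = 02 a6, then zero-pad to 3 bytes: K' = 02 a6 00.
K' ⊕ ipad = 34 90 36.  K' ⊕ opad = 5e fa 5c.
Inner input = (K'⊕ipad) ∥ m = 34 90 36 ∥ 57 54.
Inner hash: sum = 52+144+54+87+84 = 421 → 01 a5.
Outer input = (K'⊕opad) ∥ inner = 5e fa 5c ∥ 01 a5.
Outer hash (tag): sum = 94+250+92+1+165 = 602 → 02 5a.

025a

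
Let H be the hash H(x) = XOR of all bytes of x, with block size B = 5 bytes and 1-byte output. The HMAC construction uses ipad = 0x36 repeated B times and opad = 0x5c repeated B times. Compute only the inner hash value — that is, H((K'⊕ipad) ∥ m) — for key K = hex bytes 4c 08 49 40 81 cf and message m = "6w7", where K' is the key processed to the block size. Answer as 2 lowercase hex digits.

43

Key hex bytes 4c 08 49 40 81 cf is 6 bytes > B = 5, so hash it first: H(key) = 03, then zero-pad to 5 bytes: K' = 03 00 00 00 00.
K' ⊕ ipad = 35 36 36 36 36.
Inner input = 35 36 36 36 36 ∥ 36 77 37.
Inner hash: XOR 35⊕36⊕36⊕36⊕36⊕36⊕77⊕37 = 43.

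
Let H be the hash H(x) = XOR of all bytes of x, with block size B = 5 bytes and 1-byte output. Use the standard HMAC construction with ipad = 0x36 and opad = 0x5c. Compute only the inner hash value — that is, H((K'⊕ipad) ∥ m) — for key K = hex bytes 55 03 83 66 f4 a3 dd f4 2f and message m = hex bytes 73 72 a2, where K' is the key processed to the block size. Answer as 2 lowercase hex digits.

77

Key hex bytes 55 03 83 66 f4 a3 dd f4 2f is 9 bytes > B = 5, so hash it first: H(key) = e2, then zero-pad to 5 bytes: K' = e2 00 00 00 00.
K' ⊕ ipad = d4 36 36 36 36.
Inner input = d4 36 36 36 36 ∥ 73 72 a2.
Inner hash: XOR d4⊕36⊕36⊕36⊕36⊕73⊕72⊕a2 = 77.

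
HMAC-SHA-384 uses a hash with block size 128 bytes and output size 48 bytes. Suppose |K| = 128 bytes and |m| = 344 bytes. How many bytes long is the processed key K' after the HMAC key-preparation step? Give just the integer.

128

Key is 128 ≤ 128 bytes, zero-padded: |K'| = 128.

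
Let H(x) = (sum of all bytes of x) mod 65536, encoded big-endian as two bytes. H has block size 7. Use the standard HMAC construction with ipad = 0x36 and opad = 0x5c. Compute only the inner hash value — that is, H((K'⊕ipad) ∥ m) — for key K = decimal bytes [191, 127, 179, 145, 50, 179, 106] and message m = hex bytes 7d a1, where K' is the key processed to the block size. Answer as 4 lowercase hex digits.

Key decimal bytes [191, 127, 179, 145, 50, 179, 106] = bf 7f b3 91 32 b3 6a is exactly B = 7 bytes: K' = bf 7f b3 91 32 b3 6a.
K' ⊕ ipad = 89 49 85 a7 04 85 5c.
Inner input = 89 49 85 a7 04 85 5c ∥ 7d a1.
Inner hash: sum = 137+73+133+167+4+133+92+125+161 = 1025 → 04 01.

0401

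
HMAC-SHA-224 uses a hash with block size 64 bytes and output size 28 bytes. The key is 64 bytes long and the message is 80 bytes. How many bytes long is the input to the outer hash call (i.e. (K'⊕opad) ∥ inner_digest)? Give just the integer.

92

Key is 64 ≤ 64 bytes, zero-padded: |K'| = 64.
Outer input = (K'⊕opad) ∥ H(inner) → 64 + 28 = 92 bytes.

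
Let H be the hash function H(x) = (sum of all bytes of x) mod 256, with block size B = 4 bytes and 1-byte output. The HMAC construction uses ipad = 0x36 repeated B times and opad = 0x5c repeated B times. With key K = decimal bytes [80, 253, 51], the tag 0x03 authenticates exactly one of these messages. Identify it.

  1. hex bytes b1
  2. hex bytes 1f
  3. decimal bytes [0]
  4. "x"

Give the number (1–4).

2

Key decimal bytes [80, 253, 51] = 50 fd 33 is 3 bytes ≤ B = 4; zero-pad to 4 bytes: K' = 50 fd 33 00.
K' ⊕ ipad = 66 cb 05 36; K' ⊕ opad = 0c a1 6f 5c.
m1: inner = H(66 cb 05 36 b1) = 1d; tag = H(0c a1 6f 5c 1d) = 95
m2: inner = H(66 cb 05 36 1f) = 8b; tag = H(0c a1 6f 5c 8b) = 03 ← matches
m3: inner = H(66 cb 05 36 00) = 6c; tag = H(0c a1 6f 5c 6c) = e4
m4: inner = H(66 cb 05 36 78) = e4; tag = H(0c a1 6f 5c e4) = 5c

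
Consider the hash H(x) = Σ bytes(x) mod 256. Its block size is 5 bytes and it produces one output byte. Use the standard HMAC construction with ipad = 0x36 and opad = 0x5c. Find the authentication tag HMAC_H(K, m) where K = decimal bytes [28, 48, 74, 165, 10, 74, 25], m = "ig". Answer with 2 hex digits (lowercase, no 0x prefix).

Key decimal bytes [28, 48, 74, 165, 10, 74, 25] = 1c 30 4a a5 0a 4a 19 is 7 bytes > B = 5, so hash it first: H(key) = a8, then zero-pad to 5 bytes: K' = a8 00 00 00 00.
K' ⊕ ipad = 9e 36 36 36 36.  K' ⊕ opad = f4 5c 5c 5c 5c.
Inner input = (K'⊕ipad) ∥ m = 9e 36 36 36 36 ∥ 69 67.
Inner hash: sum = 158+54+54+54+54+105+103 = 582; mod 256 = 70 → 46.
Outer input = (K'⊕opad) ∥ inner = f4 5c 5c 5c 5c ∥ 46.
Outer hash (tag): sum = 244+92+92+92+92+70 = 682; mod 256 = 170 → aa.

aa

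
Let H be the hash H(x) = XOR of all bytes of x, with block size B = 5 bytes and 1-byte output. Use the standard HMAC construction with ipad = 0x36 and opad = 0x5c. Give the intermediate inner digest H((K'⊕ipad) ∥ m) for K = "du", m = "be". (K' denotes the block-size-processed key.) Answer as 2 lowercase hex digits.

20

Key "du" = 64 75 is 2 bytes ≤ B = 5; zero-pad to 5 bytes: K' = 64 75 00 00 00.
K' ⊕ ipad = 52 43 36 36 36.
Inner input = 52 43 36 36 36 ∥ 62 65.
Inner hash: XOR 52⊕43⊕36⊕36⊕36⊕62⊕65 = 20.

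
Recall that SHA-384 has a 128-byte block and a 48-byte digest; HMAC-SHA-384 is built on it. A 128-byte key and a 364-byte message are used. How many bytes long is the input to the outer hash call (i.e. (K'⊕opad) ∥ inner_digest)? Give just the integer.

Key is 128 ≤ 128 bytes, zero-padded: |K'| = 128.
Outer input = (K'⊕opad) ∥ H(inner) → 128 + 48 = 176 bytes.

176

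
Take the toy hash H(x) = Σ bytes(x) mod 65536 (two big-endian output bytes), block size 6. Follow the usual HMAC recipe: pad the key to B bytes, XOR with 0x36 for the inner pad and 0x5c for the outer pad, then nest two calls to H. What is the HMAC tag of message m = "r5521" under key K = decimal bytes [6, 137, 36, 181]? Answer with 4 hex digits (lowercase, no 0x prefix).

Key decimal bytes [6, 137, 36, 181] = 06 89 24 b5 is 4 bytes ≤ B = 6; zero-pad to 6 bytes: K' = 06 89 24 b5 00 00.
K' ⊕ ipad = 30 bf 12 83 36 36.  K' ⊕ opad = 5a d5 78 e9 5c 5c.
Inner input = (K'⊕ipad) ∥ m = 30 bf 12 83 36 36 ∥ 72 35 35 32 31.
Inner hash: sum = 48+191+18+131+54+54+114+53+53+50+49 = 815 → 03 2f.
Outer input = (K'⊕opad) ∥ inner = 5a d5 78 e9 5c 5c ∥ 03 2f.
Outer hash (tag): sum = 90+213+120+233+92+92+3+47 = 890 → 03 7a.

037a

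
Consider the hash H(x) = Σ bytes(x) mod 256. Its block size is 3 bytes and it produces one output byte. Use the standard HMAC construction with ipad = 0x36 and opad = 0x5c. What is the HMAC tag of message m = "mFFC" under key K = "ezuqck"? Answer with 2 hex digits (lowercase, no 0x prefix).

d4

Key "ezuqck" = 65 7a 75 71 63 6b is 6 bytes > B = 3, so hash it first: H(key) = 93, then zero-pad to 3 bytes: K' = 93 00 00.
K' ⊕ ipad = a5 36 36.  K' ⊕ opad = cf 5c 5c.
Inner input = (K'⊕ipad) ∥ m = a5 36 36 ∥ 6d 46 46 43.
Inner hash: sum = 165+54+54+109+70+70+67 = 589; mod 256 = 77 → 4d.
Outer input = (K'⊕opad) ∥ inner = cf 5c 5c ∥ 4d.
Outer hash (tag): sum = 207+92+92+77 = 468; mod 256 = 212 → d4.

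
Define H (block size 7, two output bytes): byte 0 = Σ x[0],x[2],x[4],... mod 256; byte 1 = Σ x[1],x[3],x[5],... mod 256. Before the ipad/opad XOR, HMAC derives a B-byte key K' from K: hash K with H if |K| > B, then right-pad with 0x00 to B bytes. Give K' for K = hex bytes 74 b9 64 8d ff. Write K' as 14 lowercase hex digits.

74b9648dff0000

Key hex bytes 74 b9 64 8d ff is 5 bytes ≤ B = 7; zero-pad to 7 bytes: K' = 74 b9 64 8d ff 00 00.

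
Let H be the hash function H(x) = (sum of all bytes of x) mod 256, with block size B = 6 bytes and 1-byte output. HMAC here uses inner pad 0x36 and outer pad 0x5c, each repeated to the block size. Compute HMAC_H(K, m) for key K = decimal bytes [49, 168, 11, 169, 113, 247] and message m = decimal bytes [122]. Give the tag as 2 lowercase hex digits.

88

Key decimal bytes [49, 168, 11, 169, 113, 247] = 31 a8 0b a9 71 f7 is exactly B = 6 bytes: K' = 31 a8 0b a9 71 f7.
K' ⊕ ipad = 07 9e 3d 9f 47 c1.  K' ⊕ opad = 6d f4 57 f5 2d ab.
Inner input = (K'⊕ipad) ∥ m = 07 9e 3d 9f 47 c1 ∥ 7a.
Inner hash: sum = 7+158+61+159+71+193+122 = 771; mod 256 = 3 → 03.
Outer input = (K'⊕opad) ∥ inner = 6d f4 57 f5 2d ab ∥ 03.
Outer hash (tag): sum = 109+244+87+245+45+171+3 = 904; mod 256 = 136 → 88.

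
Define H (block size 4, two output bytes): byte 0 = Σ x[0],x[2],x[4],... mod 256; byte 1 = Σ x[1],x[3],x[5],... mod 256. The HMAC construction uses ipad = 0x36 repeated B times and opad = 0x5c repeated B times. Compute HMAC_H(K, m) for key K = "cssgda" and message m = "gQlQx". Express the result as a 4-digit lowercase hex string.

4fa8

Key "cssgda" = 63 73 73 67 64 61 is 6 bytes > B = 4, so hash it first: H(key) = 3a 3b, then zero-pad to 4 bytes: K' = 3a 3b 00 00.
K' ⊕ ipad = 0c 0d 36 36.  K' ⊕ opad = 66 67 5c 5c.
Inner input = (K'⊕ipad) ∥ m = 0c 0d 36 36 ∥ 67 51 6c 51 78.
Inner hash: even-index sum = 397 mod 256 = 141; odd-index sum = 229 mod 256 = 229 → 8d e5.
Outer input = (K'⊕opad) ∥ inner = 66 67 5c 5c ∥ 8d e5.
Outer hash (tag): even-index sum = 335 mod 256 = 79; odd-index sum = 424 mod 256 = 168 → 4f a8.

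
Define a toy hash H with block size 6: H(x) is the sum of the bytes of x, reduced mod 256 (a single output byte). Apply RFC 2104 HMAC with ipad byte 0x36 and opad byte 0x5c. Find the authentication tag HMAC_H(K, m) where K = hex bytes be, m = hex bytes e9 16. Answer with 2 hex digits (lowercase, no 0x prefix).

43

Key hex bytes be is 1 byte ≤ B = 6; zero-pad to 6 bytes: K' = be 00 00 00 00 00.
K' ⊕ ipad = 88 36 36 36 36 36.  K' ⊕ opad = e2 5c 5c 5c 5c 5c.
Inner input = (K'⊕ipad) ∥ m = 88 36 36 36 36 36 ∥ e9 16.
Inner hash: sum = 136+54+54+54+54+54+233+22 = 661; mod 256 = 149 → 95.
Outer input = (K'⊕opad) ∥ inner = e2 5c 5c 5c 5c 5c ∥ 95.
Outer hash (tag): sum = 226+92+92+92+92+92+149 = 835; mod 256 = 67 → 43.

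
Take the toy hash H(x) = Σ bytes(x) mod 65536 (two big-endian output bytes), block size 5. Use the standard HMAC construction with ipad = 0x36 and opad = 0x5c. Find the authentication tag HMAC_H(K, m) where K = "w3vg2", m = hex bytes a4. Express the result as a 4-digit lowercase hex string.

Key "w3vg2" = 77 33 76 67 32 is exactly B = 5 bytes: K' = 77 33 76 67 32.
K' ⊕ ipad = 41 05 40 51 04.  K' ⊕ opad = 2b 6f 2a 3b 6e.
Inner input = (K'⊕ipad) ∥ m = 41 05 40 51 04 ∥ a4.
Inner hash: sum = 65+5+64+81+4+164 = 383 → 01 7f.
Outer input = (K'⊕opad) ∥ inner = 2b 6f 2a 3b 6e ∥ 01 7f.
Outer hash (tag): sum = 43+111+42+59+110+1+127 = 493 → 01 ed.

01ed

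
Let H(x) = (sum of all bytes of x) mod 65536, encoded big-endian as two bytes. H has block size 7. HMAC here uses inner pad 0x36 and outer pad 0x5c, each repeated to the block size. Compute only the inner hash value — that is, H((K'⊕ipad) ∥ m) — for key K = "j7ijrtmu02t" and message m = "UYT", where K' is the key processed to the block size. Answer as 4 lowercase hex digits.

0266

Key "j7ijrtmu02t" = 6a 37 69 6a 72 74 6d 75 30 32 74 is 11 bytes > B = 7, so hash it first: H(key) = 04 12, then zero-pad to 7 bytes: K' = 04 12 00 00 00 00 00.
K' ⊕ ipad = 32 24 36 36 36 36 36.
Inner input = 32 24 36 36 36 36 36 ∥ 55 59 54.
Inner hash: sum = 50+36+54+54+54+54+54+85+89+84 = 614 → 02 66.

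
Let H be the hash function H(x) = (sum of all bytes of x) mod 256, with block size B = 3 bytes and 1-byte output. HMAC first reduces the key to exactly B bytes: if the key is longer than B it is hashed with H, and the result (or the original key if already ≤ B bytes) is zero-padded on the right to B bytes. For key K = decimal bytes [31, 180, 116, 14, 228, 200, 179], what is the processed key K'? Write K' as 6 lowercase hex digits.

b40000

|K| = 7 > B = 3, so first hash the key.
H(K): sum = 31+180+116+14+228+200+179 = 948; mod 256 = 180 → b4.
Zero-pad H(K) = b4 to 3 bytes: K' = b4 00 00.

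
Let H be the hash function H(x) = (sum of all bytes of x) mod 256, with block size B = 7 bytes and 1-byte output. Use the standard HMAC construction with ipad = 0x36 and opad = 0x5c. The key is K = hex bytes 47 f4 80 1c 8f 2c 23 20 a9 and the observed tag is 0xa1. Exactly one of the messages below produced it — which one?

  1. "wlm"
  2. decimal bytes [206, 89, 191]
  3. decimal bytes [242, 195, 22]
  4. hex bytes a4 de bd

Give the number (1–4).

3

Key hex bytes 47 f4 80 1c 8f 2c 23 20 a9 is 9 bytes > B = 7, so hash it first: H(key) = 7e, then zero-pad to 7 bytes: K' = 7e 00 00 00 00 00 00.
K' ⊕ ipad = 48 36 36 36 36 36 36; K' ⊕ opad = 22 5c 5c 5c 5c 5c 5c.
m1: inner = H(48 36 36 36 36 36 36 77 6c 6d) = dc; tag = H(22 5c 5c 5c 5c 5c 5c dc) = 26
m2: inner = H(48 36 36 36 36 36 36 ce 59 bf) = 72; tag = H(22 5c 5c 5c 5c 5c 5c 72) = bc
m3: inner = H(48 36 36 36 36 36 36 f2 c3 16) = 57; tag = H(22 5c 5c 5c 5c 5c 5c 57) = a1 ← matches
m4: inner = H(48 36 36 36 36 36 36 a4 de bd) = cb; tag = H(22 5c 5c 5c 5c 5c 5c cb) = 15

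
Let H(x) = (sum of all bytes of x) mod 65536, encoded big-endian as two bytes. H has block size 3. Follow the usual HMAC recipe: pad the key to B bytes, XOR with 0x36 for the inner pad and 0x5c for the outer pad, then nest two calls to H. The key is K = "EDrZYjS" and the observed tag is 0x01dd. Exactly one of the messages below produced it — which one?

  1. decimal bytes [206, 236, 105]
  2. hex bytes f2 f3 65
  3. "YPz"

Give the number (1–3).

Key "EDrZYjS" = 45 44 72 5a 59 6a 53 is 7 bytes > B = 3, so hash it first: H(key) = 02 6b, then zero-pad to 3 bytes: K' = 02 6b 00.
K' ⊕ ipad = 34 5d 36; K' ⊕ opad = 5e 37 5c.
m1: inner = H(34 5d 36 ce ec 69) = 02 ea; tag = H(5e 37 5c 02 ea) = 01dd ← matches
m2: inner = H(34 5d 36 f2 f3 65) = 03 11; tag = H(5e 37 5c 03 11) = 0105
m3: inner = H(34 5d 36 59 50 7a) = 01 ea; tag = H(5e 37 5c 01 ea) = 01dc

1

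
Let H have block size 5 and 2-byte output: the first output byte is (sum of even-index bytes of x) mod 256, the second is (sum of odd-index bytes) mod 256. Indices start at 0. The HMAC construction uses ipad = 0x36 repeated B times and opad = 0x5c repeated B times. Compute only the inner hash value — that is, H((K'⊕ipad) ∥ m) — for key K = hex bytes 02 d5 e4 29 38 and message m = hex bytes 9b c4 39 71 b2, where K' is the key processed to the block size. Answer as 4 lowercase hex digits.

4988

Key hex bytes 02 d5 e4 29 38 is exactly B = 5 bytes: K' = 02 d5 e4 29 38.
K' ⊕ ipad = 34 e3 d2 1f 0e.
Inner input = 34 e3 d2 1f 0e ∥ 9b c4 39 71 b2.
Inner hash: even-index sum = 585 mod 256 = 73; odd-index sum = 648 mod 256 = 136 → 49 88.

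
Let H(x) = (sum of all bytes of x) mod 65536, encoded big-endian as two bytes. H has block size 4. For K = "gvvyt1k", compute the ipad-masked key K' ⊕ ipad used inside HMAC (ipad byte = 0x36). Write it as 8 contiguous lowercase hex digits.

34ea3636

Key "gvvyt1k" = 67 76 76 79 74 31 6b is 7 bytes > B = 4, so hash it first: H(key) = 02 dc, then zero-pad to 4 bytes: K' = 02 dc 00 00.
XOR each byte with 0x36: 02⊕36=34, dc⊕36=ea, 00⊕36=36, 00⊕36=36.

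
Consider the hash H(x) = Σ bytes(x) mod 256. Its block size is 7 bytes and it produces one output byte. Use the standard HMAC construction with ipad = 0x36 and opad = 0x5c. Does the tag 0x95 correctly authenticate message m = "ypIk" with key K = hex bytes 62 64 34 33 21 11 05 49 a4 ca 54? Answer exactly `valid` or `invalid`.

valid

Key hex bytes 62 64 34 33 21 11 05 49 a4 ca 54 is 11 bytes > B = 7, so hash it first: H(key) = 6f, then zero-pad to 7 bytes: K' = 6f 00 00 00 00 00 00.
K' ⊕ ipad = 59 36 36 36 36 36 36; K' ⊕ opad = 33 5c 5c 5c 5c 5c 5c.
Inner hash: sum = 89+54+54+54+54+54+54+121+112+73+107 = 826; mod 256 = 58 → 3a.
Outer hash (recomputed tag): sum = 51+92+92+92+92+92+92+58 = 661; mod 256 = 149 → 95.
Recomputed tag = 95; claimed = 95 → match.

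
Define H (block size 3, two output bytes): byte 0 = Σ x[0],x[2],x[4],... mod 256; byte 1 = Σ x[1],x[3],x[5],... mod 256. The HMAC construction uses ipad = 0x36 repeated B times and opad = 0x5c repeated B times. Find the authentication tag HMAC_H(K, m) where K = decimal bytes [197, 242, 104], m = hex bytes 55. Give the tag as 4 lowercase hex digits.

Key decimal bytes [197, 242, 104] = c5 f2 68 is exactly B = 3 bytes: K' = c5 f2 68.
K' ⊕ ipad = f3 c4 5e.  K' ⊕ opad = 99 ae 34.
Inner input = (K'⊕ipad) ∥ m = f3 c4 5e ∥ 55.
Inner hash: even-index sum = 337 mod 256 = 81; odd-index sum = 281 mod 256 = 25 → 51 19.
Outer input = (K'⊕opad) ∥ inner = 99 ae 34 ∥ 51 19.
Outer hash (tag): even-index sum = 230 mod 256 = 230; odd-index sum = 255 mod 256 = 255 → e6 ff.

e6ff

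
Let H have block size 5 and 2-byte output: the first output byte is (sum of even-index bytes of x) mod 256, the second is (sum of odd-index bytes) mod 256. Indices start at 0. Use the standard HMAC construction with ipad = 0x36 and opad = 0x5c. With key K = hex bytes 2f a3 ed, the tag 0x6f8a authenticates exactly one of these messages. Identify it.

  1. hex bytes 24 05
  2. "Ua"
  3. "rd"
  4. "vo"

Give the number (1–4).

Key hex bytes 2f a3 ed is 3 bytes ≤ B = 5; zero-pad to 5 bytes: K' = 2f a3 ed 00 00.
K' ⊕ ipad = 19 95 db 36 36; K' ⊕ opad = 73 ff b1 5c 5c.
m1: inner = H(19 95 db 36 36 24 05) = 2f ef; tag = H(73 ff b1 5c 5c 2f ef) = 6f8a ← matches
m2: inner = H(19 95 db 36 36 55 61) = 8b 20; tag = H(73 ff b1 5c 5c 8b 20) = a0e6
m3: inner = H(19 95 db 36 36 72 64) = 8e 3d; tag = H(73 ff b1 5c 5c 8e 3d) = bde9
m4: inner = H(19 95 db 36 36 76 6f) = 99 41; tag = H(73 ff b1 5c 5c 99 41) = c1f4

1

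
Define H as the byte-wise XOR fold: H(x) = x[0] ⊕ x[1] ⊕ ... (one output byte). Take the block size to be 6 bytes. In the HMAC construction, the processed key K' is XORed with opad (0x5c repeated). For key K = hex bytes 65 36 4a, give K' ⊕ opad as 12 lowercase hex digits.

396a165c5c5c

Key hex bytes 65 36 4a is 3 bytes ≤ B = 6; zero-pad to 6 bytes: K' = 65 36 4a 00 00 00.
XOR each byte with 0x5c: 65⊕5c=39, 36⊕5c=6a, 4a⊕5c=16, 00⊕5c=5c, 00⊕5c=5c, 00⊕5c=5c.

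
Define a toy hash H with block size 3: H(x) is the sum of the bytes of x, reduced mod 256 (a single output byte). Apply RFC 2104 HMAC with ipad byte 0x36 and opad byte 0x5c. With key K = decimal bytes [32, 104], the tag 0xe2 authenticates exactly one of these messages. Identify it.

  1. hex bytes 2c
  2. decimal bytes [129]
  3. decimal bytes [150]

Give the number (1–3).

Key decimal bytes [32, 104] = 20 68 is 2 bytes ≤ B = 3; zero-pad to 3 bytes: K' = 20 68 00.
K' ⊕ ipad = 16 5e 36; K' ⊕ opad = 7c 34 5c.
m1: inner = H(16 5e 36 2c) = d6; tag = H(7c 34 5c d6) = e2 ← matches
m2: inner = H(16 5e 36 81) = 2b; tag = H(7c 34 5c 2b) = 37
m3: inner = H(16 5e 36 96) = 40; tag = H(7c 34 5c 40) = 4c

1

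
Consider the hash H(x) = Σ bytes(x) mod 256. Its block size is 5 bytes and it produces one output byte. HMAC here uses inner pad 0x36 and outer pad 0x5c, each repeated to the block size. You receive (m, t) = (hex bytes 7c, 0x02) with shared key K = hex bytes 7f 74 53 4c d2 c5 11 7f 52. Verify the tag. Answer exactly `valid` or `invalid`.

invalid

Key hex bytes 7f 74 53 4c d2 c5 11 7f 52 is 9 bytes > B = 5, so hash it first: H(key) = 0b, then zero-pad to 5 bytes: K' = 0b 00 00 00 00.
K' ⊕ ipad = 3d 36 36 36 36; K' ⊕ opad = 57 5c 5c 5c 5c.
Inner hash: sum = 61+54+54+54+54+124 = 401; mod 256 = 145 → 91.
Outer hash (recomputed tag): sum = 87+92+92+92+92+145 = 600; mod 256 = 88 → 58.
Recomputed tag = 58; claimed = 02 → mismatch.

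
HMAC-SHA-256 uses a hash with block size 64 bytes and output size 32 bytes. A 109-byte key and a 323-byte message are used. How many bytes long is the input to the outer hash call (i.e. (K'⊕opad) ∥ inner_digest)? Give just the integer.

Key is 109 > 64 bytes, so it is hashed to 32 bytes then zero-padded to 64: |K'| = 64.
Outer input = (K'⊕opad) ∥ H(inner) → 64 + 32 = 96 bytes.

96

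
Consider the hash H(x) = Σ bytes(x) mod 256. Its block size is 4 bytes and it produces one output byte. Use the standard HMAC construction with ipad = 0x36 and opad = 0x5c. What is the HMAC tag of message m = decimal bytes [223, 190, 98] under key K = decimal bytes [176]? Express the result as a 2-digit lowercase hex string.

27

Key decimal bytes [176] = b0 is 1 byte ≤ B = 4; zero-pad to 4 bytes: K' = b0 00 00 00.
K' ⊕ ipad = 86 36 36 36.  K' ⊕ opad = ec 5c 5c 5c.
Inner input = (K'⊕ipad) ∥ m = 86 36 36 36 ∥ df be 62.
Inner hash: sum = 134+54+54+54+223+190+98 = 807; mod 256 = 39 → 27.
Outer input = (K'⊕opad) ∥ inner = ec 5c 5c 5c ∥ 27.
Outer hash (tag): sum = 236+92+92+92+39 = 551; mod 256 = 39 → 27.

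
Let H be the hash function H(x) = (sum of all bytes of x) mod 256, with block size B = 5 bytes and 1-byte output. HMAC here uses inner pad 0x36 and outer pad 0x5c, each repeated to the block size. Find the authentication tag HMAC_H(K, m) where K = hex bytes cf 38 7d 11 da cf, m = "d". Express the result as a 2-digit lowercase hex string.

16

Key hex bytes cf 38 7d 11 da cf is 6 bytes > B = 5, so hash it first: H(key) = 3e, then zero-pad to 5 bytes: K' = 3e 00 00 00 00.
K' ⊕ ipad = 08 36 36 36 36.  K' ⊕ opad = 62 5c 5c 5c 5c.
Inner input = (K'⊕ipad) ∥ m = 08 36 36 36 36 ∥ 64.
Inner hash: sum = 8+54+54+54+54+100 = 324; mod 256 = 68 → 44.
Outer input = (K'⊕opad) ∥ inner = 62 5c 5c 5c 5c ∥ 44.
Outer hash (tag): sum = 98+92+92+92+92+68 = 534; mod 256 = 22 → 16.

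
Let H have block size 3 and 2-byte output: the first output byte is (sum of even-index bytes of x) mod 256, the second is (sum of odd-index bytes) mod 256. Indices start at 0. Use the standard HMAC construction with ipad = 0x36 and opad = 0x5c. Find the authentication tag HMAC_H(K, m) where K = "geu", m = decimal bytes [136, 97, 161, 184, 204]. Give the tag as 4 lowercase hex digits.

Key "geu" = 67 65 75 is exactly B = 3 bytes: K' = 67 65 75.
K' ⊕ ipad = 51 53 43.  K' ⊕ opad = 3b 39 29.
Inner input = (K'⊕ipad) ∥ m = 51 53 43 ∥ 88 61 a1 b8 cc.
Inner hash: even-index sum = 429 mod 256 = 173; odd-index sum = 584 mod 256 = 72 → ad 48.
Outer input = (K'⊕opad) ∥ inner = 3b 39 29 ∥ ad 48.
Outer hash (tag): even-index sum = 172 mod 256 = 172; odd-index sum = 230 mod 256 = 230 → ac e6.

ace6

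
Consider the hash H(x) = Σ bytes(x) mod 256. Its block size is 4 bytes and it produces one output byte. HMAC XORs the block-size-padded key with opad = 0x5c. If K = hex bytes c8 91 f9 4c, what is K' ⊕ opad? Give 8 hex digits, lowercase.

Key hex bytes c8 91 f9 4c is exactly B = 4 bytes: K' = c8 91 f9 4c.
XOR each byte with 0x5c: c8⊕5c=94, 91⊕5c=cd, f9⊕5c=a5, 4c⊕5c=10.

94cda510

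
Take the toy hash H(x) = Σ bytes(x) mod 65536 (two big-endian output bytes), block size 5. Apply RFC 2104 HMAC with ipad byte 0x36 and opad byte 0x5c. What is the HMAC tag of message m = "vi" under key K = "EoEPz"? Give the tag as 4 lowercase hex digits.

Key "EoEPz" = 45 6f 45 50 7a is exactly B = 5 bytes: K' = 45 6f 45 50 7a.
K' ⊕ ipad = 73 59 73 66 4c.  K' ⊕ opad = 19 33 19 0c 26.
Inner input = (K'⊕ipad) ∥ m = 73 59 73 66 4c ∥ 76 69.
Inner hash: sum = 115+89+115+102+76+118+105 = 720 → 02 d0.
Outer input = (K'⊕opad) ∥ inner = 19 33 19 0c 26 ∥ 02 d0.
Outer hash (tag): sum = 25+51+25+12+38+2+208 = 361 → 01 69.

0169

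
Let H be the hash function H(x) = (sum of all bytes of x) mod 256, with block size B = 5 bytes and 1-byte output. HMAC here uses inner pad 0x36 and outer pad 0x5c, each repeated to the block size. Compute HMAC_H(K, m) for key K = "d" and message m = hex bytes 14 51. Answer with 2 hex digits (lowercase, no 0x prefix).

37

Key "d" = 64 is 1 byte ≤ B = 5; zero-pad to 5 bytes: K' = 64 00 00 00 00.
K' ⊕ ipad = 52 36 36 36 36.  K' ⊕ opad = 38 5c 5c 5c 5c.
Inner input = (K'⊕ipad) ∥ m = 52 36 36 36 36 ∥ 14 51.
Inner hash: sum = 82+54+54+54+54+20+81 = 399; mod 256 = 143 → 8f.
Outer input = (K'⊕opad) ∥ inner = 38 5c 5c 5c 5c ∥ 8f.
Outer hash (tag): sum = 56+92+92+92+92+143 = 567; mod 256 = 55 → 37.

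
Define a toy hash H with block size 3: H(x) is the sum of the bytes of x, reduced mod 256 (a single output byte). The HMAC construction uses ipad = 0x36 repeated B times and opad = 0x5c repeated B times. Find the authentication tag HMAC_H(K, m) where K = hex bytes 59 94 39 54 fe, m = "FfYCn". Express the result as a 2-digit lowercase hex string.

Key hex bytes 59 94 39 54 fe is 5 bytes > B = 3, so hash it first: H(key) = 78, then zero-pad to 3 bytes: K' = 78 00 00.
K' ⊕ ipad = 4e 36 36.  K' ⊕ opad = 24 5c 5c.
Inner input = (K'⊕ipad) ∥ m = 4e 36 36 ∥ 46 66 59 43 6e.
Inner hash: sum = 78+54+54+70+102+89+67+110 = 624; mod 256 = 112 → 70.
Outer input = (K'⊕opad) ∥ inner = 24 5c 5c ∥ 70.
Outer hash (tag): sum = 36+92+92+112 = 332; mod 256 = 76 → 4c.

4c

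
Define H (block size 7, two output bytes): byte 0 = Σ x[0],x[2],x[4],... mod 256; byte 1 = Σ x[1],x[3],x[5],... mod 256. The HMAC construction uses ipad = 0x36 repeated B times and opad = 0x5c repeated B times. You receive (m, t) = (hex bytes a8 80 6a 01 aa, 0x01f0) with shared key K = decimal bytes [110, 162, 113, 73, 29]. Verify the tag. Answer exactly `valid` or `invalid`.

valid

Key decimal bytes [110, 162, 113, 73, 29] = 6e a2 71 49 1d is 5 bytes ≤ B = 7; zero-pad to 7 bytes: K' = 6e a2 71 49 1d 00 00.
K' ⊕ ipad = 58 94 47 7f 2b 36 36; K' ⊕ opad = 32 fe 2d 15 41 5c 5c.
Inner hash: even-index sum = 385 mod 256 = 129; odd-index sum = 773 mod 256 = 5 → 81 05.
Outer hash (recomputed tag): even-index sum = 257 mod 256 = 1; odd-index sum = 496 mod 256 = 240 → 01 f0.
Recomputed tag = 01f0; claimed = 01f0 → match.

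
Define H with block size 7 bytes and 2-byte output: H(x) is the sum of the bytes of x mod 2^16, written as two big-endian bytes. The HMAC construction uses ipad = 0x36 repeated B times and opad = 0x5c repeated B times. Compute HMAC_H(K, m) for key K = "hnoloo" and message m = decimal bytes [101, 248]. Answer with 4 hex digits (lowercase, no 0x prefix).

Key "hnoloo" = 68 6e 6f 6c 6f 6f is 6 bytes ≤ B = 7; zero-pad to 7 bytes: K' = 68 6e 6f 6c 6f 6f 00.
K' ⊕ ipad = 5e 58 59 5a 59 59 36.  K' ⊕ opad = 34 32 33 30 33 33 5c.
Inner input = (K'⊕ipad) ∥ m = 5e 58 59 5a 59 59 36 ∥ 65 f8.
Inner hash: sum = 94+88+89+90+89+89+54+101+248 = 942 → 03 ae.
Outer input = (K'⊕opad) ∥ inner = 34 32 33 30 33 33 5c ∥ 03 ae.
Outer hash (tag): sum = 52+50+51+48+51+51+92+3+174 = 572 → 02 3c.

023c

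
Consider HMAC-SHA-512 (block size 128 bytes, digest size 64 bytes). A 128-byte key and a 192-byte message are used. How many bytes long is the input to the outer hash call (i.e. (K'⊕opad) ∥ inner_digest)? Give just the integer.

Key is 128 ≤ 128 bytes, zero-padded: |K'| = 128.
Outer input = (K'⊕opad) ∥ H(inner) → 128 + 64 = 192 bytes.

192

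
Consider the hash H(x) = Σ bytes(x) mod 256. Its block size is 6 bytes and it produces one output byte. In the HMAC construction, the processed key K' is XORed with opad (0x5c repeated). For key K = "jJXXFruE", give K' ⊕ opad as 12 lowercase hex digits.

8a5c5c5c5c5c

Key "jJXXFruE" = 6a 4a 58 58 46 72 75 45 is 8 bytes > B = 6, so hash it first: H(key) = d6, then zero-pad to 6 bytes: K' = d6 00 00 00 00 00.
XOR each byte with 0x5c: d6⊕5c=8a, 00⊕5c=5c, 00⊕5c=5c, 00⊕5c=5c, 00⊕5c=5c, 00⊕5c=5c.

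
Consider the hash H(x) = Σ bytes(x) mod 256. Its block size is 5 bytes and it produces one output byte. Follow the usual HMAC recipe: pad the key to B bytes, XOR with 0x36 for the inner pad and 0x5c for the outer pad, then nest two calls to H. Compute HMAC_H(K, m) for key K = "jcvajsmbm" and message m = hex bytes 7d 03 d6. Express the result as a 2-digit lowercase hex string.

0a

Key "jcvajsmbm" = 6a 63 76 61 6a 73 6d 62 6d is 9 bytes > B = 5, so hash it first: H(key) = bd, then zero-pad to 5 bytes: K' = bd 00 00 00 00.
K' ⊕ ipad = 8b 36 36 36 36.  K' ⊕ opad = e1 5c 5c 5c 5c.
Inner input = (K'⊕ipad) ∥ m = 8b 36 36 36 36 ∥ 7d 03 d6.
Inner hash: sum = 139+54+54+54+54+125+3+214 = 697; mod 256 = 185 → b9.
Outer input = (K'⊕opad) ∥ inner = e1 5c 5c 5c 5c ∥ b9.
Outer hash (tag): sum = 225+92+92+92+92+185 = 778; mod 256 = 10 → 0a.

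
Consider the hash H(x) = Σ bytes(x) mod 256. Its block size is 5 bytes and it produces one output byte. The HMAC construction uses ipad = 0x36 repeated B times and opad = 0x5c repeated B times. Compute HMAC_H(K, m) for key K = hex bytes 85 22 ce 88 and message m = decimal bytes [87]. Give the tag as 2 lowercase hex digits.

23

Key hex bytes 85 22 ce 88 is 4 bytes ≤ B = 5; zero-pad to 5 bytes: K' = 85 22 ce 88 00.
K' ⊕ ipad = b3 14 f8 be 36.  K' ⊕ opad = d9 7e 92 d4 5c.
Inner input = (K'⊕ipad) ∥ m = b3 14 f8 be 36 ∥ 57.
Inner hash: sum = 179+20+248+190+54+87 = 778; mod 256 = 10 → 0a.
Outer input = (K'⊕opad) ∥ inner = d9 7e 92 d4 5c ∥ 0a.
Outer hash (tag): sum = 217+126+146+212+92+10 = 803; mod 256 = 35 → 23.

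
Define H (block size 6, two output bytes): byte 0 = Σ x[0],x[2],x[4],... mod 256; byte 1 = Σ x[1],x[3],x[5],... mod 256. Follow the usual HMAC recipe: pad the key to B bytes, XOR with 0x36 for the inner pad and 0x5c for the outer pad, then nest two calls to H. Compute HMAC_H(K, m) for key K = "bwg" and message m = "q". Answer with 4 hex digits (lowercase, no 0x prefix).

Key "bwg" = 62 77 67 is 3 bytes ≤ B = 6; zero-pad to 6 bytes: K' = 62 77 67 00 00 00.
K' ⊕ ipad = 54 41 51 36 36 36.  K' ⊕ opad = 3e 2b 3b 5c 5c 5c.
Inner input = (K'⊕ipad) ∥ m = 54 41 51 36 36 36 ∥ 71.
Inner hash: even-index sum = 332 mod 256 = 76; odd-index sum = 173 mod 256 = 173 → 4c ad.
Outer input = (K'⊕opad) ∥ inner = 3e 2b 3b 5c 5c 5c ∥ 4c ad.
Outer hash (tag): even-index sum = 289 mod 256 = 33; odd-index sum = 400 mod 256 = 144 → 21 90.

2190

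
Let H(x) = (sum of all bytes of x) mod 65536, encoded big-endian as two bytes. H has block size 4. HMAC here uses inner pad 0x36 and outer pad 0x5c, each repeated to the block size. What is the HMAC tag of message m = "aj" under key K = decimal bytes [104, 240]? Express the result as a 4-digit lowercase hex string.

Key decimal bytes [104, 240] = 68 f0 is 2 bytes ≤ B = 4; zero-pad to 4 bytes: K' = 68 f0 00 00.
K' ⊕ ipad = 5e c6 36 36.  K' ⊕ opad = 34 ac 5c 5c.
Inner input = (K'⊕ipad) ∥ m = 5e c6 36 36 ∥ 61 6a.
Inner hash: sum = 94+198+54+54+97+106 = 603 → 02 5b.
Outer input = (K'⊕opad) ∥ inner = 34 ac 5c 5c ∥ 02 5b.
Outer hash (tag): sum = 52+172+92+92+2+91 = 501 → 01 f5.

01f5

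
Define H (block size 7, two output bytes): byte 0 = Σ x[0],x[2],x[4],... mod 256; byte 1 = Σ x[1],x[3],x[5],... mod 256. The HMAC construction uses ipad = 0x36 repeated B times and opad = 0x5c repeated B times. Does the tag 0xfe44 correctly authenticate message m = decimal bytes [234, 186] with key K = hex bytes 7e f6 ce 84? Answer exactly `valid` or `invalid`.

Key hex bytes 7e f6 ce 84 is 4 bytes ≤ B = 7; zero-pad to 7 bytes: K' = 7e f6 ce 84 00 00 00.
K' ⊕ ipad = 48 c0 f8 b2 36 36 36; K' ⊕ opad = 22 aa 92 d8 5c 5c 5c.
Inner hash: even-index sum = 614 mod 256 = 102; odd-index sum = 658 mod 256 = 146 → 66 92.
Outer hash (recomputed tag): even-index sum = 510 mod 256 = 254; odd-index sum = 580 mod 256 = 68 → fe 44.
Recomputed tag = fe44; claimed = fe44 → match.

valid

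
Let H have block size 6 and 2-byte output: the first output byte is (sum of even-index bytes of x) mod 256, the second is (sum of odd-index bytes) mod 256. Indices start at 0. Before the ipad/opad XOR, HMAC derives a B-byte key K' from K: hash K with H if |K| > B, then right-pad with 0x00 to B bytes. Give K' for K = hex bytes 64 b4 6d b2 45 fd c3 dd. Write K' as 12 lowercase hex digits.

d94000000000

|K| = 8 > B = 6, so first hash the key.
H(K): even-index sum = 473 mod 256 = 217; odd-index sum = 832 mod 256 = 64 → d9 40.
Zero-pad H(K) = d9 40 to 6 bytes: K' = d9 40 00 00 00 00.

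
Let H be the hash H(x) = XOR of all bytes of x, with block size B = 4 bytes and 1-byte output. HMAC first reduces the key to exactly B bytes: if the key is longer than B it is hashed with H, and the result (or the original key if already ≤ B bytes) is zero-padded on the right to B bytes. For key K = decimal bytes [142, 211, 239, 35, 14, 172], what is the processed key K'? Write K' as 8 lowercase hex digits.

|K| = 6 > B = 4, so first hash the key.
H(K): XOR 8e⊕d3⊕ef⊕23⊕0e⊕ac = 33.
Zero-pad H(K) = 33 to 4 bytes: K' = 33 00 00 00.

33000000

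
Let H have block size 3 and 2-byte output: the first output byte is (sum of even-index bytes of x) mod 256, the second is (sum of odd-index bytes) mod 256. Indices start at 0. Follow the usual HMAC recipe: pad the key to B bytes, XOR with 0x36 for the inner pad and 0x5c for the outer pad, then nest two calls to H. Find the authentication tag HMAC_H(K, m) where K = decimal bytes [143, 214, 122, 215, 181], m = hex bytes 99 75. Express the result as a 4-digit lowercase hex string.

7224

Key decimal bytes [143, 214, 122, 215, 181] = 8f d6 7a d7 b5 is 5 bytes > B = 3, so hash it first: H(key) = be ad, then zero-pad to 3 bytes: K' = be ad 00.
K' ⊕ ipad = 88 9b 36.  K' ⊕ opad = e2 f1 5c.
Inner input = (K'⊕ipad) ∥ m = 88 9b 36 ∥ 99 75.
Inner hash: even-index sum = 307 mod 256 = 51; odd-index sum = 308 mod 256 = 52 → 33 34.
Outer input = (K'⊕opad) ∥ inner = e2 f1 5c ∥ 33 34.
Outer hash (tag): even-index sum = 370 mod 256 = 114; odd-index sum = 292 mod 256 = 36 → 72 24.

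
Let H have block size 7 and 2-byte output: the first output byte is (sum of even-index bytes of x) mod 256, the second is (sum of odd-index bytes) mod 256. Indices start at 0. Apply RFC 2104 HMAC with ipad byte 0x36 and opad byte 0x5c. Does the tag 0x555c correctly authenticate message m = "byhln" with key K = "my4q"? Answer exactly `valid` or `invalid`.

Key "my4q" = 6d 79 34 71 is 4 bytes ≤ B = 7; zero-pad to 7 bytes: K' = 6d 79 34 71 00 00 00.
K' ⊕ ipad = 5b 4f 02 47 36 36 36; K' ⊕ opad = 31 25 68 2d 5c 5c 5c.
Inner hash: even-index sum = 430 mod 256 = 174; odd-index sum = 516 mod 256 = 4 → ae 04.
Outer hash (recomputed tag): even-index sum = 341 mod 256 = 85; odd-index sum = 348 mod 256 = 92 → 55 5c.
Recomputed tag = 555c; claimed = 555c → match.

valid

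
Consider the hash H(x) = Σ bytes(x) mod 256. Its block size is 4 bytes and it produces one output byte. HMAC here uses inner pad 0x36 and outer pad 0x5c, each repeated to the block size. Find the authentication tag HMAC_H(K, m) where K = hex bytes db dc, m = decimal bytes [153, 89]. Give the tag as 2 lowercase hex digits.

f4

Key hex bytes db dc is 2 bytes ≤ B = 4; zero-pad to 4 bytes: K' = db dc 00 00.
K' ⊕ ipad = ed ea 36 36.  K' ⊕ opad = 87 80 5c 5c.
Inner input = (K'⊕ipad) ∥ m = ed ea 36 36 ∥ 99 59.
Inner hash: sum = 237+234+54+54+153+89 = 821; mod 256 = 53 → 35.
Outer input = (K'⊕opad) ∥ inner = 87 80 5c 5c ∥ 35.
Outer hash (tag): sum = 135+128+92+92+53 = 500; mod 256 = 244 → f4.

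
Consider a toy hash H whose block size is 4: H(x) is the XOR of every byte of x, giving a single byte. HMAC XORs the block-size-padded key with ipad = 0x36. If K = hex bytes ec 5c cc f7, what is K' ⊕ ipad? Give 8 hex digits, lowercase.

da6afac1

Key hex bytes ec 5c cc f7 is exactly B = 4 bytes: K' = ec 5c cc f7.
XOR each byte with 0x36: ec⊕36=da, 5c⊕36=6a, cc⊕36=fa, f7⊕36=c1.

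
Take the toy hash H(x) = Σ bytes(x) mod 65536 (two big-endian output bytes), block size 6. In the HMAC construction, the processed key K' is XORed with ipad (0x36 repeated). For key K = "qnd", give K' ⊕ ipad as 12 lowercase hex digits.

Key "qnd" = 71 6e 64 is 3 bytes ≤ B = 6; zero-pad to 6 bytes: K' = 71 6e 64 00 00 00.
XOR each byte with 0x36: 71⊕36=47, 6e⊕36=58, 64⊕36=52, 00⊕36=36, 00⊕36=36, 00⊕36=36.

475852363636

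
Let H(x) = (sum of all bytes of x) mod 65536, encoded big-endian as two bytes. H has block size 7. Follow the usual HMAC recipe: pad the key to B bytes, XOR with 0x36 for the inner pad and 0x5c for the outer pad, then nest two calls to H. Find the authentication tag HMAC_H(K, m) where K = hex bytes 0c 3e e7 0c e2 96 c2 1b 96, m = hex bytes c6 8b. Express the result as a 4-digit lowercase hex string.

0349

Key hex bytes 0c 3e e7 0c e2 96 c2 1b 96 is 9 bytes > B = 7, so hash it first: H(key) = 04 28, then zero-pad to 7 bytes: K' = 04 28 00 00 00 00 00.
K' ⊕ ipad = 32 1e 36 36 36 36 36.  K' ⊕ opad = 58 74 5c 5c 5c 5c 5c.
Inner input = (K'⊕ipad) ∥ m = 32 1e 36 36 36 36 36 ∥ c6 8b.
Inner hash: sum = 50+30+54+54+54+54+54+198+139 = 687 → 02 af.
Outer input = (K'⊕opad) ∥ inner = 58 74 5c 5c 5c 5c 5c ∥ 02 af.
Outer hash (tag): sum = 88+116+92+92+92+92+92+2+175 = 841 → 03 49.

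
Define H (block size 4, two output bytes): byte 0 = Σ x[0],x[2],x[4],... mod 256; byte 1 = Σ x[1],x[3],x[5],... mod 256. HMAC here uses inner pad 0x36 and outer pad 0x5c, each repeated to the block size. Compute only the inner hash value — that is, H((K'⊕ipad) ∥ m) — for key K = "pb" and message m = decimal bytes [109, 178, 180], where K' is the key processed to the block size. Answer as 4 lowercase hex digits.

Key "pb" = 70 62 is 2 bytes ≤ B = 4; zero-pad to 4 bytes: K' = 70 62 00 00.
K' ⊕ ipad = 46 54 36 36.
Inner input = 46 54 36 36 ∥ 6d b2 b4.
Inner hash: even-index sum = 413 mod 256 = 157; odd-index sum = 316 mod 256 = 60 → 9d 3c.

9d3c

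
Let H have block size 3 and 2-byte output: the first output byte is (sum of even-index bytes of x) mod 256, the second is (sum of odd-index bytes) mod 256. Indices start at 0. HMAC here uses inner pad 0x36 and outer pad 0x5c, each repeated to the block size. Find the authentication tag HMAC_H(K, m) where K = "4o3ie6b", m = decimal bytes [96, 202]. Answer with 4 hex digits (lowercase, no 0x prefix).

666a

Key "4o3ie6b" = 34 6f 33 69 65 36 62 is 7 bytes > B = 3, so hash it first: H(key) = 2e 0e, then zero-pad to 3 bytes: K' = 2e 0e 00.
K' ⊕ ipad = 18 38 36.  K' ⊕ opad = 72 52 5c.
Inner input = (K'⊕ipad) ∥ m = 18 38 36 ∥ 60 ca.
Inner hash: even-index sum = 280 mod 256 = 24; odd-index sum = 152 mod 256 = 152 → 18 98.
Outer input = (K'⊕opad) ∥ inner = 72 52 5c ∥ 18 98.
Outer hash (tag): even-index sum = 358 mod 256 = 102; odd-index sum = 106 mod 256 = 106 → 66 6a.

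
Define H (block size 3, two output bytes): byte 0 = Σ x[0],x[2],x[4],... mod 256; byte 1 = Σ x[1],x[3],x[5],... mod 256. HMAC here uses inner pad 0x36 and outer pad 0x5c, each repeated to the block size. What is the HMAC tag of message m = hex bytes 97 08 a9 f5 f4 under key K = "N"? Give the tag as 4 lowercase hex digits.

d807

Key "N" = 4e is 1 byte ≤ B = 3; zero-pad to 3 bytes: K' = 4e 00 00.
K' ⊕ ipad = 78 36 36.  K' ⊕ opad = 12 5c 5c.
Inner input = (K'⊕ipad) ∥ m = 78 36 36 ∥ 97 08 a9 f5 f4.
Inner hash: even-index sum = 427 mod 256 = 171; odd-index sum = 618 mod 256 = 106 → ab 6a.
Outer input = (K'⊕opad) ∥ inner = 12 5c 5c ∥ ab 6a.
Outer hash (tag): even-index sum = 216 mod 256 = 216; odd-index sum = 263 mod 256 = 7 → d8 07.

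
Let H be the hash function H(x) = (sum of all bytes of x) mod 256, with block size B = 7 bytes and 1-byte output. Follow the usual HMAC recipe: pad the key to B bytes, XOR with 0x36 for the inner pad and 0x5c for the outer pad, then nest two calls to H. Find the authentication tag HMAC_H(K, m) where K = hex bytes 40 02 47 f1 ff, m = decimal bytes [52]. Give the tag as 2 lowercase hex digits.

e8

Key hex bytes 40 02 47 f1 ff is 5 bytes ≤ B = 7; zero-pad to 7 bytes: K' = 40 02 47 f1 ff 00 00.
K' ⊕ ipad = 76 34 71 c7 c9 36 36.  K' ⊕ opad = 1c 5e 1b ad a3 5c 5c.
Inner input = (K'⊕ipad) ∥ m = 76 34 71 c7 c9 36 36 ∥ 34.
Inner hash: sum = 118+52+113+199+201+54+54+52 = 843; mod 256 = 75 → 4b.
Outer input = (K'⊕opad) ∥ inner = 1c 5e 1b ad a3 5c 5c ∥ 4b.
Outer hash (tag): sum = 28+94+27+173+163+92+92+75 = 744; mod 256 = 232 → e8.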